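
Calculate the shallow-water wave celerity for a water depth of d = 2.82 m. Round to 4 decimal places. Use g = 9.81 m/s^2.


Using the shallow-water approximation:
C = sqrt(g * d) = sqrt(9.81 * 2.82)
C = sqrt(27.6642)
C = 5.2597 m/s

5.2597


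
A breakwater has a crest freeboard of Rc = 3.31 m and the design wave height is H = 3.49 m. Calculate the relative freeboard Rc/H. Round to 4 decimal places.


Relative freeboard = Rc / H
= 3.31 / 3.49
= 0.9484

0.9484


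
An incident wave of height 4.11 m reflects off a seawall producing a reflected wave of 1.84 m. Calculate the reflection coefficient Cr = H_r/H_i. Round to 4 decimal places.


Cr = H_r / H_i
Cr = 1.84 / 4.11
Cr = 0.4477

0.4477


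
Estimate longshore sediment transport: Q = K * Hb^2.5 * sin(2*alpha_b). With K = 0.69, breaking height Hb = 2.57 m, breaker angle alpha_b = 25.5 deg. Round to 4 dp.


Q = K * Hb^2.5 * sin(2 * alpha_b)
Hb^2.5 = 2.57^2.5 = 10.588460
sin(2 * 25.5) = sin(51.0) = 0.777146
Q = 0.69 * 10.588460 * 0.777146
Q = 5.6779 m^3/s

5.6779


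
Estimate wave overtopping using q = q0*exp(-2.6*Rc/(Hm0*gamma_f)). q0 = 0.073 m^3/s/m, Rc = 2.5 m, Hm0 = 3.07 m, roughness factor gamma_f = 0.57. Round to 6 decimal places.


q = q0 * exp(-2.6 * Rc / (Hm0 * gamma_f))
Exponent = -2.6 * 2.5 / (3.07 * 0.57)
= -2.6 * 2.5 / 1.7499
= -3.714498
exp(-3.714498) = 0.024368
q = 0.073 * 0.024368
q = 0.001779 m^3/s/m

0.001779


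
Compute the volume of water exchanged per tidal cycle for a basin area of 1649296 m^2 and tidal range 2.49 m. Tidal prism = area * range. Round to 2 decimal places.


Tidal prism = Area * Tidal range
P = 1649296 * 2.49
P = 4106747.04 m^3

4106747.04


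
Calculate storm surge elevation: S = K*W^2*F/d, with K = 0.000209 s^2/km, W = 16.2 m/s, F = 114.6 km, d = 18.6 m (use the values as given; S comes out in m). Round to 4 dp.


S = K * W^2 * F / d
W^2 = 16.2^2 = 262.44
S = 0.000209 * 262.44 * 114.6 / 18.6
Numerator = 0.000209 * 262.44 * 114.6 = 6.285805
S = 6.285805 / 18.6 = 0.3379 m

0.3379


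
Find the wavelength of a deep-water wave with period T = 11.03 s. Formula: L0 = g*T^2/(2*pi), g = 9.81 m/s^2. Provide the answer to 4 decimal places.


L0 = g * T^2 / (2 * pi)
L0 = 9.81 * 11.03^2 / (2 * pi)
L0 = 9.81 * 121.6609 / 6.28319
L0 = 1193.4934 / 6.28319
L0 = 189.9504 m

189.9504


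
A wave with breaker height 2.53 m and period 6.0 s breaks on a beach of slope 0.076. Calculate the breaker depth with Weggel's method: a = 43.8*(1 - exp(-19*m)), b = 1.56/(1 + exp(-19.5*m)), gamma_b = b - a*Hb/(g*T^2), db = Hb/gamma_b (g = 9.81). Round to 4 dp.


a = 43.8 * (1 - exp(-19 * m))
exp(-19 * 0.076) = exp(-1.4440) = 0.235982
a = 43.8 * (1 - 0.235982) = 33.463991
b = 1.56 / (1 + exp(-19.5 * m))
exp(-19.5 * 0.076) = exp(-1.4820) = 0.227183
b = 1.56 / (1 + 0.227183) = 1.271204
Hb / (g * T^2) = 2.53 / (9.81 * 6.0^2) = 2.53 / 353.1600 = 0.00716389
gamma_b = b - a * Hb/(g*T^2) = 1.271204 - 33.463991 * 0.00716389 = 1.031472
db = Hb / gamma_b = 2.53 / 1.031472
db = 2.4528 m

2.4528


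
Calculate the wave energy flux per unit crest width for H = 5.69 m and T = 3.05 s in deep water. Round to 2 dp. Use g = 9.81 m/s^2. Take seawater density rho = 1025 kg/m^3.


P = rho * g^2 * H^2 * T / (32 * pi)
P = 1025 * 9.81^2 * 5.69^2 * 3.05 / (32 * pi)
P = 1025 * 96.2361 * 32.3761 * 3.05 / 100.53096
P = 96891.66 W/m

96891.66


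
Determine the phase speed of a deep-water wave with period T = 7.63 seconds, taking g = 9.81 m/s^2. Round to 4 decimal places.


We use the deep-water celerity formula:
C = g * T / (2 * pi)
C = 9.81 * 7.63 / (2 * 3.14159...)
C = 74.850300 / 6.283185
C = 11.9128 m/s

11.9128


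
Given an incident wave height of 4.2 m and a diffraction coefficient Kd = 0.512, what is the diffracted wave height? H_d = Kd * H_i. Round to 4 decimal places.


H_d = Kd * H_i
H_d = 0.512 * 4.2
H_d = 2.1504 m

2.1504


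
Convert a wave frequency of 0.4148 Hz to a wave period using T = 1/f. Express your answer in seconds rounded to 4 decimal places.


T = 1 / f
T = 1 / 0.4148
T = 2.4108 s

2.4108


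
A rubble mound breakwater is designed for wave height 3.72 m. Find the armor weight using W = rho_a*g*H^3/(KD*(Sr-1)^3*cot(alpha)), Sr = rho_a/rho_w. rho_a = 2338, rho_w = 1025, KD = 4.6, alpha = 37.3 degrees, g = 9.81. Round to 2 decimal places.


Sr = rho_a / rho_w = 2338 / 1025 = 2.280976
(Sr - 1) = 1.280976
(Sr - 1)^3 = 2.101951
cot(37.3) = 1 / tan(37.3) = 1 / 0.761796 = 1.312688
Numerator = 2338 * 9.81 * 3.72^3 = 1180707.5324
Denominator = 4.6 * 2.101951 * 1.312688 = 12.692343
W = 1180707.5324 / 12.692343
W = 93025.18 N

93025.18


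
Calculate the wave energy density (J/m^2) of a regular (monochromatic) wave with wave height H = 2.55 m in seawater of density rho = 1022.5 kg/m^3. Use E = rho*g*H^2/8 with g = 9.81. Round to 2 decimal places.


E = (1/8) * rho * g * H^2
E = (1/8) * 1022.5 * 9.81 * 2.55^2
E = 0.125 * 1022.5 * 9.81 * 6.5025
E = 8153.10 J/m^2

8153.10


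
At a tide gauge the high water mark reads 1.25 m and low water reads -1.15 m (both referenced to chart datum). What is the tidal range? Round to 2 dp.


Tidal range = High water - Low water
Tidal range = 1.25 - (-1.15)
Tidal range = 2.40 m

2.40


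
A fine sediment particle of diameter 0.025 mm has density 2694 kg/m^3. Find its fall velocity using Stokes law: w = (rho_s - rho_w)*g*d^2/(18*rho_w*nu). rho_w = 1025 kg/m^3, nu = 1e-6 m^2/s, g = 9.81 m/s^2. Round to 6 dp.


w = (rho_s - rho_w) * g * d^2 / (18 * rho_w * nu)
d = 0.025 mm = 0.000025 m
rho_s - rho_w = 2694 - 1025 = 1669
Numerator = 1669 * 9.81 * (0.000025)^2 = 0.000010233056
Denominator = 18 * 1025 * 1e-6 = 0.018450
w = 0.000555 m/s

0.000555


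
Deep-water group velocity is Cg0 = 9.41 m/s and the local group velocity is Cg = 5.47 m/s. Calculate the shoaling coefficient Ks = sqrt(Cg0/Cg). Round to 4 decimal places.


Ks = sqrt(Cg0 / Cg)
Ks = sqrt(9.41 / 5.47)
Ks = sqrt(1.7203)
Ks = 1.3116

1.3116


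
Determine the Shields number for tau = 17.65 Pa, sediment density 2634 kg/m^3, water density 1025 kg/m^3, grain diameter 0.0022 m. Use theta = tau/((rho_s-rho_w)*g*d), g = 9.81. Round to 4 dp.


theta = tau / ((rho_s - rho_w) * g * d)
rho_s - rho_w = 2634 - 1025 = 1609
Denominator = 1609 * 9.81 * 0.0022 = 34.725438
theta = 17.65 / 34.725438
theta = 0.5083

0.5083


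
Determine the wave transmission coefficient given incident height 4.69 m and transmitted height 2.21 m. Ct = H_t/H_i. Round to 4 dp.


Ct = H_t / H_i
Ct = 2.21 / 4.69
Ct = 0.4712

0.4712


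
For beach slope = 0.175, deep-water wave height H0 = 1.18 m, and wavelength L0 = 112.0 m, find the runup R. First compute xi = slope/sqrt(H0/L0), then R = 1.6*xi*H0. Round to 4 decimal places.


xi = slope / sqrt(H0/L0)
H0/L0 = 1.18/112.0 = 0.010536
sqrt(0.010536) = 0.102644
xi = 0.175 / 0.102644 = 1.704928
R = 1.6 * xi * H0 = 1.6 * 1.704928 * 1.18
R = 3.2189 m

3.2189


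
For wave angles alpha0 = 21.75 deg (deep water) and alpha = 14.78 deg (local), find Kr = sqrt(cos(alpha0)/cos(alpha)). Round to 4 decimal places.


Kr = sqrt(cos(alpha0) / cos(alpha))
cos(21.75) = 0.928810
cos(14.78) = 0.966912
Kr = sqrt(0.928810 / 0.966912)
Kr = sqrt(0.960593)
Kr = 0.9801

0.9801


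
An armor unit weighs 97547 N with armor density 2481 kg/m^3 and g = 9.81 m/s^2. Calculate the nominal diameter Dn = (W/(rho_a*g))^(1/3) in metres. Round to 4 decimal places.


V = W / (rho_a * g)
V = 97547 / (2481 * 9.81)
V = 97547 / 24338.61
V = 4.007912 m^3
Dn = V^(1/3) = 4.007912^(1/3)
Dn = 1.5884 m

1.5884


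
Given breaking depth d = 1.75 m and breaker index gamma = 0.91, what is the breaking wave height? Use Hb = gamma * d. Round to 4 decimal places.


Hb = gamma * d
Hb = 0.91 * 1.75
Hb = 1.5925 m

1.5925


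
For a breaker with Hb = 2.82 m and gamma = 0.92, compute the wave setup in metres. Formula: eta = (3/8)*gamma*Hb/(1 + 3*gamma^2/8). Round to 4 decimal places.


eta = (3/8) * gamma * Hb / (1 + 3*gamma^2/8)
Numerator = (3/8) * 0.92 * 2.82 = 0.972900
Denominator = 1 + 3*0.92^2/8 = 1 + 0.317400 = 1.317400
eta = 0.972900 / 1.317400
eta = 0.7385 m

0.7385


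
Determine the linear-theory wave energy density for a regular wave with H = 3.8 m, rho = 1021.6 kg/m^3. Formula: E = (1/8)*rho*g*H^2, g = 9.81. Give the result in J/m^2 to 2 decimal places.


E = (1/8) * rho * g * H^2
E = (1/8) * 1021.6 * 9.81 * 3.8^2
E = 0.125 * 1021.6 * 9.81 * 14.4400
E = 18089.52 J/m^2

18089.52


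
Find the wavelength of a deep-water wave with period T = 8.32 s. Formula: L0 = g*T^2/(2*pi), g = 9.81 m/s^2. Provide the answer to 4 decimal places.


L0 = g * T^2 / (2 * pi)
L0 = 9.81 * 8.32^2 / (2 * pi)
L0 = 9.81 * 69.2224 / 6.28319
L0 = 679.0717 / 6.28319
L0 = 108.0776 m

108.0776


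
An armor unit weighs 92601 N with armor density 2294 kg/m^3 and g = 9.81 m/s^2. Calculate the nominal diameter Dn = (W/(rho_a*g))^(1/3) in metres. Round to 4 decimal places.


V = W / (rho_a * g)
V = 92601 / (2294 * 9.81)
V = 92601 / 22504.14
V = 4.114843 m^3
Dn = V^(1/3) = 4.114843^(1/3)
Dn = 1.6024 m

1.6024


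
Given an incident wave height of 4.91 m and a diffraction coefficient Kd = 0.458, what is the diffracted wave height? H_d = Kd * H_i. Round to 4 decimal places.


H_d = Kd * H_i
H_d = 0.458 * 4.91
H_d = 2.2488 m

2.2488


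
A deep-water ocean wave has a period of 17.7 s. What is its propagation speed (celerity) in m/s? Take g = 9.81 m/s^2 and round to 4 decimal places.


We use the deep-water celerity formula:
C = g * T / (2 * pi)
C = 9.81 * 17.7 / (2 * 3.14159...)
C = 173.637000 / 6.283185
C = 27.6352 m/s

27.6352


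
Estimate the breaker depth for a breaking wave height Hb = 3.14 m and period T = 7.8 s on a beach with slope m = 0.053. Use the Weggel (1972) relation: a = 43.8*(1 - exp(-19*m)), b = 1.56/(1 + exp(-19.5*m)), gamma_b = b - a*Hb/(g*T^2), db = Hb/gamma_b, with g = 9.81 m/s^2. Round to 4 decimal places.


a = 43.8 * (1 - exp(-19 * m))
exp(-19 * 0.053) = exp(-1.0070) = 0.365313
a = 43.8 * (1 - 0.365313) = 27.799278
b = 1.56 / (1 + exp(-19.5 * m))
exp(-19.5 * 0.053) = exp(-1.0335) = 0.355760
b = 1.56 / (1 + 0.355760) = 1.150646
Hb / (g * T^2) = 3.14 / (9.81 * 7.8^2) = 3.14 / 596.8404 = 0.00526104
gamma_b = b - a * Hb/(g*T^2) = 1.150646 - 27.799278 * 0.00526104 = 1.004393
db = Hb / gamma_b = 3.14 / 1.004393
db = 3.1263 m

3.1263


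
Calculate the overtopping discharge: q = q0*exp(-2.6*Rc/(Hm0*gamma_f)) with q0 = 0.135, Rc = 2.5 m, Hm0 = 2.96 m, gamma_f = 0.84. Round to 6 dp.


q = q0 * exp(-2.6 * Rc / (Hm0 * gamma_f))
Exponent = -2.6 * 2.5 / (2.96 * 0.84)
= -2.6 * 2.5 / 2.4864
= -2.614221
exp(-2.614221) = 0.073225
q = 0.135 * 0.073225
q = 0.009885 m^3/s/m

0.009885


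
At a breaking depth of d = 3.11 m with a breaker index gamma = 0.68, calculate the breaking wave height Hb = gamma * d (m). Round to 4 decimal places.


Hb = gamma * d
Hb = 0.68 * 3.11
Hb = 2.1148 m

2.1148


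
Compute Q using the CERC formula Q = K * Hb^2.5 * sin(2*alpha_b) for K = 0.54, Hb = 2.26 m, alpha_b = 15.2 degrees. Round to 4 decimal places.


Q = K * Hb^2.5 * sin(2 * alpha_b)
Hb^2.5 = 2.26^2.5 = 7.678406
sin(2 * 15.2) = sin(30.4) = 0.506034
Q = 0.54 * 7.678406 * 0.506034
Q = 2.0982 m^3/s

2.0982


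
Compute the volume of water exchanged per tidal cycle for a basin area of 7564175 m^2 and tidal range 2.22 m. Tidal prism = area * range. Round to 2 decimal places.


Tidal prism = Area * Tidal range
P = 7564175 * 2.22
P = 16792468.50 m^3

16792468.50


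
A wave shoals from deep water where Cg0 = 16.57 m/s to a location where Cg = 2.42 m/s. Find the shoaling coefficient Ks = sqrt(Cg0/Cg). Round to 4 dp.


Ks = sqrt(Cg0 / Cg)
Ks = sqrt(16.57 / 2.42)
Ks = sqrt(6.8471)
Ks = 2.6167

2.6167


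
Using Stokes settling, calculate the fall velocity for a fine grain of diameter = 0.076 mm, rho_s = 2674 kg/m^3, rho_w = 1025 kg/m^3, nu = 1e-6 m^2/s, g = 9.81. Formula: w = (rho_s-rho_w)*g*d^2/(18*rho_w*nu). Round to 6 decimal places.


w = (rho_s - rho_w) * g * d^2 / (18 * rho_w * nu)
d = 0.076 mm = 0.000076 m
rho_s - rho_w = 2674 - 1025 = 1649
Numerator = 1649 * 9.81 * (0.000076)^2 = 0.000093436561
Denominator = 18 * 1025 * 1e-6 = 0.018450
w = 0.005064 m/s

0.005064


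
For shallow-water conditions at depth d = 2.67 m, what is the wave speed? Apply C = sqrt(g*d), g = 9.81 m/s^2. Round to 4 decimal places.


Using the shallow-water approximation:
C = sqrt(g * d) = sqrt(9.81 * 2.67)
C = sqrt(26.1927)
C = 5.1179 m/s

5.1179


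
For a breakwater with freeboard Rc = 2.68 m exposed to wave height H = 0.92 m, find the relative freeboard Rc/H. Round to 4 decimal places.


Relative freeboard = Rc / H
= 2.68 / 0.92
= 2.9130

2.9130


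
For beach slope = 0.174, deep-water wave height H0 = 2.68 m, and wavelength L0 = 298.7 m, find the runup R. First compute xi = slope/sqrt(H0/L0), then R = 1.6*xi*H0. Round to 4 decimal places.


xi = slope / sqrt(H0/L0)
H0/L0 = 2.68/298.7 = 0.008972
sqrt(0.008972) = 0.094722
xi = 0.174 / 0.094722 = 1.836959
R = 1.6 * xi * H0 = 1.6 * 1.836959 * 2.68
R = 7.8769 m

7.8769


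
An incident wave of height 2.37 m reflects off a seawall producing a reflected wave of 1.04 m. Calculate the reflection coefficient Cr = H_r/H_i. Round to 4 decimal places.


Cr = H_r / H_i
Cr = 1.04 / 2.37
Cr = 0.4388

0.4388


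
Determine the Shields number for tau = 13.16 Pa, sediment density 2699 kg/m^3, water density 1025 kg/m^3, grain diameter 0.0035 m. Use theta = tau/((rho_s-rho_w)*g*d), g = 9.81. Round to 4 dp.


theta = tau / ((rho_s - rho_w) * g * d)
rho_s - rho_w = 2699 - 1025 = 1674
Denominator = 1674 * 9.81 * 0.0035 = 57.476790
theta = 13.16 / 57.476790
theta = 0.2290

0.2290


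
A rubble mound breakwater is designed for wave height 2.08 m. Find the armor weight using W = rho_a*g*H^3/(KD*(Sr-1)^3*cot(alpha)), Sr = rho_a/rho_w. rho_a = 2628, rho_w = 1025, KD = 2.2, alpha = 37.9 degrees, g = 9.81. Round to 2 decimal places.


Sr = rho_a / rho_w = 2628 / 1025 = 2.563902
(Sr - 1) = 1.563902
(Sr - 1)^3 = 3.824978
cot(37.9) = 1 / tan(37.9) = 1 / 0.778479 = 1.284557
Numerator = 2628 * 9.81 * 2.08^3 = 231998.0706
Denominator = 2.2 * 3.824978 * 1.284557 = 10.809482
W = 231998.0706 / 10.809482
W = 21462.46 N

21462.46


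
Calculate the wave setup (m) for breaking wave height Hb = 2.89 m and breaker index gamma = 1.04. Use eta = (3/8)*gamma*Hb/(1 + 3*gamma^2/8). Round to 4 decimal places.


eta = (3/8) * gamma * Hb / (1 + 3*gamma^2/8)
Numerator = (3/8) * 1.04 * 2.89 = 1.127100
Denominator = 1 + 3*1.04^2/8 = 1 + 0.405600 = 1.405600
eta = 1.127100 / 1.405600
eta = 0.8019 m

0.8019


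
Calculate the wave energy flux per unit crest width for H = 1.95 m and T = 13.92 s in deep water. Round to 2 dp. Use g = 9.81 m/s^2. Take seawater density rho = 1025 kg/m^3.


P = rho * g^2 * H^2 * T / (32 * pi)
P = 1025 * 9.81^2 * 1.95^2 * 13.92 / (32 * pi)
P = 1025 * 96.2361 * 3.8025 * 13.92 / 100.53096
P = 51936.24 W/m

51936.24


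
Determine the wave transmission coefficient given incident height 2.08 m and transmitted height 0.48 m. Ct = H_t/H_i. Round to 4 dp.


Ct = H_t / H_i
Ct = 0.48 / 2.08
Ct = 0.2308

0.2308


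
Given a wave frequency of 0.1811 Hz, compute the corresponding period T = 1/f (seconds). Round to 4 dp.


T = 1 / f
T = 1 / 0.1811
T = 5.5218 s

5.5218


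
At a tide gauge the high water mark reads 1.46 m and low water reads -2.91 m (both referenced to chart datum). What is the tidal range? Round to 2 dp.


Tidal range = High water - Low water
Tidal range = 1.46 - (-2.91)
Tidal range = 4.37 m

4.37


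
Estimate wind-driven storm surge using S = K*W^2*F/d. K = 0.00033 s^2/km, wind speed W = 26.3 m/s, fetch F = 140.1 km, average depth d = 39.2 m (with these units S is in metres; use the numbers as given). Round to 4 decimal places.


S = K * W^2 * F / d
W^2 = 26.3^2 = 691.69
S = 0.00033 * 691.69 * 140.1 / 39.2
Numerator = 0.00033 * 691.69 * 140.1 = 31.978904
S = 31.978904 / 39.2 = 0.8158 m

0.8158


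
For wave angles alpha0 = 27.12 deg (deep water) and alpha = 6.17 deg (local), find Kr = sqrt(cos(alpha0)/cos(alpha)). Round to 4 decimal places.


Kr = sqrt(cos(alpha0) / cos(alpha))
cos(27.12) = 0.890054
cos(6.17) = 0.994207
Kr = sqrt(0.890054 / 0.994207)
Kr = sqrt(0.895240)
Kr = 0.9462

0.9462


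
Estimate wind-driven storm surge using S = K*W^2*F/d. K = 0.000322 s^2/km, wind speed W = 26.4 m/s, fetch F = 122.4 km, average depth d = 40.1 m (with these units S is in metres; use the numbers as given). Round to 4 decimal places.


S = K * W^2 * F / d
W^2 = 26.4^2 = 696.96
S = 0.000322 * 696.96 * 122.4 / 40.1
Numerator = 0.000322 * 696.96 * 122.4 = 27.469145
S = 27.469145 / 40.1 = 0.6850 m

0.6850


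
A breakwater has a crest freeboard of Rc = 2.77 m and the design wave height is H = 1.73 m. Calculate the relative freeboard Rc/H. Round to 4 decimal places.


Relative freeboard = Rc / H
= 2.77 / 1.73
= 1.6012

1.6012


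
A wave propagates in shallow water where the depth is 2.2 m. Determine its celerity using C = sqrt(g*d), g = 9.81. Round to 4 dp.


Using the shallow-water approximation:
C = sqrt(g * d) = sqrt(9.81 * 2.2)
C = sqrt(21.5820)
C = 4.6456 m/s

4.6456


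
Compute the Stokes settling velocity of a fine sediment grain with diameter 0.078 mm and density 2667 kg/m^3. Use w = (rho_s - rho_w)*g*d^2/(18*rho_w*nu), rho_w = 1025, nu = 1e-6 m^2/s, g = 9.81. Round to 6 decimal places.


w = (rho_s - rho_w) * g * d^2 / (18 * rho_w * nu)
d = 0.078 mm = 0.000078 m
rho_s - rho_w = 2667 - 1025 = 1642
Numerator = 1642 * 9.81 * (0.000078)^2 = 0.000098001194
Denominator = 18 * 1025 * 1e-6 = 0.018450
w = 0.005312 m/s

0.005312


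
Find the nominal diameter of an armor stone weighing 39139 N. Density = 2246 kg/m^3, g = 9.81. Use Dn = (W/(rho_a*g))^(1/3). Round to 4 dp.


V = W / (rho_a * g)
V = 39139 / (2246 * 9.81)
V = 39139 / 22033.26
V = 1.776360 m^3
Dn = V^(1/3) = 1.776360^(1/3)
Dn = 1.2111 m

1.2111


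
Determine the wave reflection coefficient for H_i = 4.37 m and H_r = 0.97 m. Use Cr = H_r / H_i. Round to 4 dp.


Cr = H_r / H_i
Cr = 0.97 / 4.37
Cr = 0.2220

0.2220


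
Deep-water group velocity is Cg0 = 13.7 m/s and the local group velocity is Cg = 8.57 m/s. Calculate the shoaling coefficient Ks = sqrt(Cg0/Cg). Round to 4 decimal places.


Ks = sqrt(Cg0 / Cg)
Ks = sqrt(13.7 / 8.57)
Ks = sqrt(1.5986)
Ks = 1.2644

1.2644


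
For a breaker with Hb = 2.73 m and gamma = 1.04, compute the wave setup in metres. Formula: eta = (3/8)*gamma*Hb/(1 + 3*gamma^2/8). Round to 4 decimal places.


eta = (3/8) * gamma * Hb / (1 + 3*gamma^2/8)
Numerator = (3/8) * 1.04 * 2.73 = 1.064700
Denominator = 1 + 3*1.04^2/8 = 1 + 0.405600 = 1.405600
eta = 1.064700 / 1.405600
eta = 0.7575 m

0.7575


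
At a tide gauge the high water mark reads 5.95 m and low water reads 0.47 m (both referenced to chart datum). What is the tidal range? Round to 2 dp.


Tidal range = High water - Low water
Tidal range = 5.95 - (0.47)
Tidal range = 5.48 m

5.48


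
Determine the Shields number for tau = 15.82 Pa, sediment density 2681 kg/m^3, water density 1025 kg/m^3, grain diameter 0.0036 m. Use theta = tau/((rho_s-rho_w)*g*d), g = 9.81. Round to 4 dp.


theta = tau / ((rho_s - rho_w) * g * d)
rho_s - rho_w = 2681 - 1025 = 1656
Denominator = 1656 * 9.81 * 0.0036 = 58.483296
theta = 15.82 / 58.483296
theta = 0.2705

0.2705


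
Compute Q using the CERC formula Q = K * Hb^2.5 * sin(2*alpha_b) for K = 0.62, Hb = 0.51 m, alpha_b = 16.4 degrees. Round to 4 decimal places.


Q = K * Hb^2.5 * sin(2 * alpha_b)
Hb^2.5 = 0.51^2.5 = 0.185749
sin(2 * 16.4) = sin(32.8) = 0.541708
Q = 0.62 * 0.185749 * 0.541708
Q = 0.0624 m^3/s

0.0624


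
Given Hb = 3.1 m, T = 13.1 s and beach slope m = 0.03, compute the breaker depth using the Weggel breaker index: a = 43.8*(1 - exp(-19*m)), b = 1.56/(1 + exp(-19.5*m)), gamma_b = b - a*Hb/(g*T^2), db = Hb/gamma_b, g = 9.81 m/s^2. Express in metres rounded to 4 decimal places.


a = 43.8 * (1 - exp(-19 * m))
exp(-19 * 0.03) = exp(-0.5700) = 0.565525
a = 43.8 * (1 - 0.565525) = 19.029986
b = 1.56 / (1 + exp(-19.5 * m))
exp(-19.5 * 0.03) = exp(-0.5850) = 0.557106
b = 1.56 / (1 + 0.557106) = 1.001859
Hb / (g * T^2) = 3.1 / (9.81 * 13.1^2) = 3.1 / 1683.4941 = 0.00184141
gamma_b = b - a * Hb/(g*T^2) = 1.001859 - 19.029986 * 0.00184141 = 0.966817
db = Hb / gamma_b = 3.1 / 0.966817
db = 3.2064 m

3.2064


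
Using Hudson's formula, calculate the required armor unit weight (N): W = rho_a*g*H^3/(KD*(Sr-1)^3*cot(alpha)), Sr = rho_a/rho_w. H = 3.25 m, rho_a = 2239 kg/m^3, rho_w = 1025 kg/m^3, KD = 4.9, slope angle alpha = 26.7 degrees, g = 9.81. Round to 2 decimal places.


Sr = rho_a / rho_w = 2239 / 1025 = 2.184390
(Sr - 1) = 1.184390
(Sr - 1)^3 = 1.661439
cot(26.7) = 1 / tan(26.7) = 1 / 0.502948 = 1.988279
Numerator = 2239 * 9.81 * 3.25^3 = 754003.1911
Denominator = 4.9 * 1.661439 * 1.988279 = 16.186681
W = 754003.1911 / 16.186681
W = 46581.71 N

46581.71


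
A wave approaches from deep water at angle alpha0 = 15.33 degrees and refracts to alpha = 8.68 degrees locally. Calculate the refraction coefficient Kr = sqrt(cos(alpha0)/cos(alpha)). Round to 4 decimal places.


Kr = sqrt(cos(alpha0) / cos(alpha))
cos(15.33) = 0.964419
cos(8.68) = 0.988547
Kr = sqrt(0.964419 / 0.988547)
Kr = sqrt(0.975593)
Kr = 0.9877

0.9877


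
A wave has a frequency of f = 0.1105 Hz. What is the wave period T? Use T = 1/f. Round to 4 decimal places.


T = 1 / f
T = 1 / 0.1105
T = 9.0498 s

9.0498


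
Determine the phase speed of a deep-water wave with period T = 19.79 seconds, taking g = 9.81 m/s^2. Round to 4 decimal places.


We use the deep-water celerity formula:
C = g * T / (2 * pi)
C = 9.81 * 19.79 / (2 * 3.14159...)
C = 194.139900 / 6.283185
C = 30.8983 m/s

30.8983


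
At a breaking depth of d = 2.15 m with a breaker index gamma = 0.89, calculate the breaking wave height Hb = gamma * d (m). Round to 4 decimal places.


Hb = gamma * d
Hb = 0.89 * 2.15
Hb = 1.9135 m

1.9135


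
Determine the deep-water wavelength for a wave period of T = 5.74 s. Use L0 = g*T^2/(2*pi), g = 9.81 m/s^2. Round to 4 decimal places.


L0 = g * T^2 / (2 * pi)
L0 = 9.81 * 5.74^2 / (2 * pi)
L0 = 9.81 * 32.9476 / 6.28319
L0 = 323.2160 / 6.28319
L0 = 51.4414 m

51.4414


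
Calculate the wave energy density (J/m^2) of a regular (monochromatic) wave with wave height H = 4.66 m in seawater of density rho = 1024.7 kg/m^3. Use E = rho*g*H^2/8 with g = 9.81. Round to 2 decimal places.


E = (1/8) * rho * g * H^2
E = (1/8) * 1024.7 * 9.81 * 4.66^2
E = 0.125 * 1024.7 * 9.81 * 21.7156
E = 27286.48 J/m^2

27286.48


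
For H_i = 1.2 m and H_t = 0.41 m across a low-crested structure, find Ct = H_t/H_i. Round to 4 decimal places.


Ct = H_t / H_i
Ct = 0.41 / 1.2
Ct = 0.3417

0.3417


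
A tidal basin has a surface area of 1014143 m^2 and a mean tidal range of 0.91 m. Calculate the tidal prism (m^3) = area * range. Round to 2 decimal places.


Tidal prism = Area * Tidal range
P = 1014143 * 0.91
P = 922870.13 m^3

922870.13


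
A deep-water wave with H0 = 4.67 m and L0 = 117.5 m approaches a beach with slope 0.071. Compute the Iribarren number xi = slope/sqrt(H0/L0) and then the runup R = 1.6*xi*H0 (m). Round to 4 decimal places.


xi = slope / sqrt(H0/L0)
H0/L0 = 4.67/117.5 = 0.039745
sqrt(0.039745) = 0.199361
xi = 0.071 / 0.199361 = 0.356138
R = 1.6 * xi * H0 = 1.6 * 0.356138 * 4.67
R = 2.6611 m

2.6611


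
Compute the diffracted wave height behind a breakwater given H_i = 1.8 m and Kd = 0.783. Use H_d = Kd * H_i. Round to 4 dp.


H_d = Kd * H_i
H_d = 0.783 * 1.8
H_d = 1.4094 m

1.4094


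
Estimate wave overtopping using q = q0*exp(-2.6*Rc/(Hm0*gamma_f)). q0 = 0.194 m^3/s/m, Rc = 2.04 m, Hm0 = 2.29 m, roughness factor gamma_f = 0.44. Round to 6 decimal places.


q = q0 * exp(-2.6 * Rc / (Hm0 * gamma_f))
Exponent = -2.6 * 2.04 / (2.29 * 0.44)
= -2.6 * 2.04 / 1.0076
= -5.263994
exp(-5.263994) = 0.005175
q = 0.194 * 0.005175
q = 0.001004 m^3/s/m

0.001004


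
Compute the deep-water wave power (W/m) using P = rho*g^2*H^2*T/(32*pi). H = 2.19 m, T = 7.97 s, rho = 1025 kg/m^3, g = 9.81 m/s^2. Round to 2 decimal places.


P = rho * g^2 * H^2 * T / (32 * pi)
P = 1025 * 9.81^2 * 2.19^2 * 7.97 / (32 * pi)
P = 1025 * 96.2361 * 4.7961 * 7.97 / 100.53096
P = 37506.68 W/m

37506.68


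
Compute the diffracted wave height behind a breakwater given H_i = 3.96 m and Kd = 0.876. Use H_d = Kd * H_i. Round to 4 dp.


H_d = Kd * H_i
H_d = 0.876 * 3.96
H_d = 3.4690 m

3.4690


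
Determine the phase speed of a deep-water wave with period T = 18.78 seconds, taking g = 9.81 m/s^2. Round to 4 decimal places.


We use the deep-water celerity formula:
C = g * T / (2 * pi)
C = 9.81 * 18.78 / (2 * 3.14159...)
C = 184.231800 / 6.283185
C = 29.3214 m/s

29.3214


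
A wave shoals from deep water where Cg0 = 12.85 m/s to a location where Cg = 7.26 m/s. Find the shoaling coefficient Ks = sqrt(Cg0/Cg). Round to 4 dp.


Ks = sqrt(Cg0 / Cg)
Ks = sqrt(12.85 / 7.26)
Ks = sqrt(1.7700)
Ks = 1.3304

1.3304


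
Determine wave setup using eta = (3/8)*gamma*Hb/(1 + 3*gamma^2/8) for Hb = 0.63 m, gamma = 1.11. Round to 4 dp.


eta = (3/8) * gamma * Hb / (1 + 3*gamma^2/8)
Numerator = (3/8) * 1.11 * 0.63 = 0.262238
Denominator = 1 + 3*1.11^2/8 = 1 + 0.462038 = 1.462038
eta = 0.262238 / 1.462038
eta = 0.1794 m

0.1794


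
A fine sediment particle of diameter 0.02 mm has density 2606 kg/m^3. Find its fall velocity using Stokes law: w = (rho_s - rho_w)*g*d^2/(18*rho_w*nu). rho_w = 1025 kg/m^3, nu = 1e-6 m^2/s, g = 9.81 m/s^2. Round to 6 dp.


w = (rho_s - rho_w) * g * d^2 / (18 * rho_w * nu)
d = 0.02 mm = 0.000020 m
rho_s - rho_w = 2606 - 1025 = 1581
Numerator = 1581 * 9.81 * (0.000020)^2 = 0.000006203844
Denominator = 18 * 1025 * 1e-6 = 0.018450
w = 0.000336 m/s

0.000336


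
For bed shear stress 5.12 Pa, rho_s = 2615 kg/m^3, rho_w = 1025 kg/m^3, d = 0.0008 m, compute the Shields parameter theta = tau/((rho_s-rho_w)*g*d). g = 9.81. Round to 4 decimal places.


theta = tau / ((rho_s - rho_w) * g * d)
rho_s - rho_w = 2615 - 1025 = 1590
Denominator = 1590 * 9.81 * 0.0008 = 12.478320
theta = 5.12 / 12.478320
theta = 0.4103

0.4103


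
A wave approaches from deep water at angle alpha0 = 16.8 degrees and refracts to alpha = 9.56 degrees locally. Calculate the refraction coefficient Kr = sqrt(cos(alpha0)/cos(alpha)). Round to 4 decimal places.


Kr = sqrt(cos(alpha0) / cos(alpha))
cos(16.8) = 0.957319
cos(9.56) = 0.986112
Kr = sqrt(0.957319 / 0.986112)
Kr = sqrt(0.970802)
Kr = 0.9853

0.9853


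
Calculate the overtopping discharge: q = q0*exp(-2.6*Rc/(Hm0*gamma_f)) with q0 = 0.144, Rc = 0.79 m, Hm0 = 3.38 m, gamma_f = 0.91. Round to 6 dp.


q = q0 * exp(-2.6 * Rc / (Hm0 * gamma_f))
Exponent = -2.6 * 0.79 / (3.38 * 0.91)
= -2.6 * 0.79 / 3.0758
= -0.667794
exp(-0.667794) = 0.512839
q = 0.144 * 0.512839
q = 0.073849 m^3/s/m

0.073849


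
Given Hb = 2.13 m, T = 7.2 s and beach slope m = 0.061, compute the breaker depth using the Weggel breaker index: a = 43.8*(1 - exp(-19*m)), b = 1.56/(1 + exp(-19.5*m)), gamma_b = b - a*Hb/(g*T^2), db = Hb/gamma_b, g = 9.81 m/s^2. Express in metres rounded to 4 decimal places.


a = 43.8 * (1 - exp(-19 * m))
exp(-19 * 0.061) = exp(-1.1590) = 0.313800
a = 43.8 * (1 - 0.313800) = 30.055568
b = 1.56 / (1 + exp(-19.5 * m))
exp(-19.5 * 0.061) = exp(-1.1895) = 0.304373
b = 1.56 / (1 + 0.304373) = 1.195977
Hb / (g * T^2) = 2.13 / (9.81 * 7.2^2) = 2.13 / 508.5504 = 0.00418838
gamma_b = b - a * Hb/(g*T^2) = 1.195977 - 30.055568 * 0.00418838 = 1.070093
db = Hb / gamma_b = 2.13 / 1.070093
db = 1.9905 m

1.9905


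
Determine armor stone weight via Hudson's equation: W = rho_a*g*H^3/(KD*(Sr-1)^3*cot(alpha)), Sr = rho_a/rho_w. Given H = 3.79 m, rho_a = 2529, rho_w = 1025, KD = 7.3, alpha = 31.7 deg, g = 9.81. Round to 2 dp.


Sr = rho_a / rho_w = 2529 / 1025 = 2.467317
(Sr - 1) = 1.467317
(Sr - 1)^3 = 3.159162
cot(31.7) = 1 / tan(31.7) = 1 / 0.617613 = 1.619138
Numerator = 2529 * 9.81 * 3.79^3 = 1350627.1222
Denominator = 7.3 * 3.159162 * 1.619138 = 37.340371
W = 1350627.1222 / 37.340371
W = 36170.69 N

36170.69


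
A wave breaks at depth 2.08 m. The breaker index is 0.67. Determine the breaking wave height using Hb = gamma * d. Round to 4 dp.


Hb = gamma * d
Hb = 0.67 * 2.08
Hb = 1.3936 m

1.3936


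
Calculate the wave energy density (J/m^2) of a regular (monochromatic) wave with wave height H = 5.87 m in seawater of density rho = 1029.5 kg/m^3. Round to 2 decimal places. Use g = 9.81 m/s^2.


E = (1/8) * rho * g * H^2
E = (1/8) * 1029.5 * 9.81 * 5.87^2
E = 0.125 * 1029.5 * 9.81 * 34.4569
E = 43499.23 J/m^2

43499.23


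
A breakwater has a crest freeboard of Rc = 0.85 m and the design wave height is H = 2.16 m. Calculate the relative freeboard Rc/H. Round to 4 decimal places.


Relative freeboard = Rc / H
= 0.85 / 2.16
= 0.3935

0.3935


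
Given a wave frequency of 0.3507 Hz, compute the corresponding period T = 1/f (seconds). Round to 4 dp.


T = 1 / f
T = 1 / 0.3507
T = 2.8514 s

2.8514


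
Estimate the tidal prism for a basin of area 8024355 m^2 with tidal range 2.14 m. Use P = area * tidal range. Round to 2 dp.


Tidal prism = Area * Tidal range
P = 8024355 * 2.14
P = 17172119.70 m^3

17172119.70


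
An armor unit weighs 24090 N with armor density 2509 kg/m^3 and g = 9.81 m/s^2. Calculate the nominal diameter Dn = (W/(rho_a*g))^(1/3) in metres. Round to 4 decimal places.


V = W / (rho_a * g)
V = 24090 / (2509 * 9.81)
V = 24090 / 24613.29
V = 0.978740 m^3
Dn = V^(1/3) = 0.978740^(1/3)
Dn = 0.9929 m

0.9929


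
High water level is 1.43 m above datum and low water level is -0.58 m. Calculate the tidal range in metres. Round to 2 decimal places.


Tidal range = High water - Low water
Tidal range = 1.43 - (-0.58)
Tidal range = 2.01 m

2.01


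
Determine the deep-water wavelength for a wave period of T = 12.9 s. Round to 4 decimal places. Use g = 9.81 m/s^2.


L0 = g * T^2 / (2 * pi)
L0 = 9.81 * 12.9^2 / (2 * pi)
L0 = 9.81 * 166.4100 / 6.28319
L0 = 1632.4821 / 6.28319
L0 = 259.8176 m

259.8176


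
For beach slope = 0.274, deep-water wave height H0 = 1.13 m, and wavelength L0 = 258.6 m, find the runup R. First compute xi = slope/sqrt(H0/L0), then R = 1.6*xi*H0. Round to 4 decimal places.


xi = slope / sqrt(H0/L0)
H0/L0 = 1.13/258.6 = 0.004370
sqrt(0.004370) = 0.066104
xi = 0.274 / 0.066104 = 4.145010
R = 1.6 * xi * H0 = 1.6 * 4.145010 * 1.13
R = 7.4942 m

7.4942


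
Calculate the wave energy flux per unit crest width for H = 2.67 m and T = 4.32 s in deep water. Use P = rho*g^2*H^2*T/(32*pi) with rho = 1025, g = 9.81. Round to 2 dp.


P = rho * g^2 * H^2 * T / (32 * pi)
P = 1025 * 9.81^2 * 2.67^2 * 4.32 / (32 * pi)
P = 1025 * 96.2361 * 7.1289 * 4.32 / 100.53096
P = 30218.18 W/m

30218.18


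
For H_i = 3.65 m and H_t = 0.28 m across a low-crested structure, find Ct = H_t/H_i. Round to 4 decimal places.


Ct = H_t / H_i
Ct = 0.28 / 3.65
Ct = 0.0767

0.0767


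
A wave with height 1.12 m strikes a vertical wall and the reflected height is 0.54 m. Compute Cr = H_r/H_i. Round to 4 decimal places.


Cr = H_r / H_i
Cr = 0.54 / 1.12
Cr = 0.4821

0.4821


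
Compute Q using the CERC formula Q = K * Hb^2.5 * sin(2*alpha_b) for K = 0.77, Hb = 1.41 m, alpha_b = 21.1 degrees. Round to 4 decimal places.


Q = K * Hb^2.5 * sin(2 * alpha_b)
Hb^2.5 = 1.41^2.5 = 2.360738
sin(2 * 21.1) = sin(42.2) = 0.671721
Q = 0.77 * 2.360738 * 0.671721
Q = 1.2210 m^3/s

1.2210


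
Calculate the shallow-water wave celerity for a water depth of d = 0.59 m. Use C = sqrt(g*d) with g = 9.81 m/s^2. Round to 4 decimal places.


Using the shallow-water approximation:
C = sqrt(g * d) = sqrt(9.81 * 0.59)
C = sqrt(5.7879)
C = 2.4058 m/s

2.4058


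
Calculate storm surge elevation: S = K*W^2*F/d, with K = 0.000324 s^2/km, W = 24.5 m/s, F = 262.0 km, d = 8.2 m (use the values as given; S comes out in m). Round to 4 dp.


S = K * W^2 * F / d
W^2 = 24.5^2 = 600.25
S = 0.000324 * 600.25 * 262.0 / 8.2
Numerator = 0.000324 * 600.25 * 262.0 = 50.954022
S = 50.954022 / 8.2 = 6.2139 m

6.2139


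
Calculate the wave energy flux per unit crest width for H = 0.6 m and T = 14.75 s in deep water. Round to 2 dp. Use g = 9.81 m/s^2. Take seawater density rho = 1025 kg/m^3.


P = rho * g^2 * H^2 * T / (32 * pi)
P = 1025 * 9.81^2 * 0.6^2 * 14.75 / (32 * pi)
P = 1025 * 96.2361 * 0.3600 * 14.75 / 100.53096
P = 5210.23 W/m

5210.23


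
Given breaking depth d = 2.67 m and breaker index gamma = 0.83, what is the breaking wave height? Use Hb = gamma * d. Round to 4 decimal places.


Hb = gamma * d
Hb = 0.83 * 2.67
Hb = 2.2161 m

2.2161


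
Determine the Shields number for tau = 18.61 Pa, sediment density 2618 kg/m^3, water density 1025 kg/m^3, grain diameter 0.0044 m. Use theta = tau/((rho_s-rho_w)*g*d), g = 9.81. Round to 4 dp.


theta = tau / ((rho_s - rho_w) * g * d)
rho_s - rho_w = 2618 - 1025 = 1593
Denominator = 1593 * 9.81 * 0.0044 = 68.760252
theta = 18.61 / 68.760252
theta = 0.2707

0.2707


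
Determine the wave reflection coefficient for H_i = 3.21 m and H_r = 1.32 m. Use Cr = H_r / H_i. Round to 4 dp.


Cr = H_r / H_i
Cr = 1.32 / 3.21
Cr = 0.4112

0.4112


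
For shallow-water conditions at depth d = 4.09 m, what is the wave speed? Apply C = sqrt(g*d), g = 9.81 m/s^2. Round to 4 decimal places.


Using the shallow-water approximation:
C = sqrt(g * d) = sqrt(9.81 * 4.09)
C = sqrt(40.1229)
C = 6.3343 m/s

6.3343


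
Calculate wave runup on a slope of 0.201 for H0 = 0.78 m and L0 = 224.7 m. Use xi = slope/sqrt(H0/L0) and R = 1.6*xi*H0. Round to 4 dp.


xi = slope / sqrt(H0/L0)
H0/L0 = 0.78/224.7 = 0.003471
sqrt(0.003471) = 0.058918
xi = 0.201 / 0.058918 = 3.411539
R = 1.6 * xi * H0 = 1.6 * 3.411539 * 0.78
R = 4.2576 m

4.2576


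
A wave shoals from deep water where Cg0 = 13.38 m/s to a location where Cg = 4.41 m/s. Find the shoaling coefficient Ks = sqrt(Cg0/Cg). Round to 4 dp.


Ks = sqrt(Cg0 / Cg)
Ks = sqrt(13.38 / 4.41)
Ks = sqrt(3.0340)
Ks = 1.7418

1.7418


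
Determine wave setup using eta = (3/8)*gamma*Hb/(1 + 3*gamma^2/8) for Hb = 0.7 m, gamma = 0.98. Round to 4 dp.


eta = (3/8) * gamma * Hb / (1 + 3*gamma^2/8)
Numerator = (3/8) * 0.98 * 0.7 = 0.257250
Denominator = 1 + 3*0.98^2/8 = 1 + 0.360150 = 1.360150
eta = 0.257250 / 1.360150
eta = 0.1891 m

0.1891


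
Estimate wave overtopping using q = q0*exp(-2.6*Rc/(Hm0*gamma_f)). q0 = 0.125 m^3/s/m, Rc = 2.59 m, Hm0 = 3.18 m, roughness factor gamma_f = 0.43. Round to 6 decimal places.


q = q0 * exp(-2.6 * Rc / (Hm0 * gamma_f))
Exponent = -2.6 * 2.59 / (3.18 * 0.43)
= -2.6 * 2.59 / 1.3674
= -4.924675
exp(-4.924675) = 0.007265
q = 0.125 * 0.007265
q = 0.000908 m^3/s/m

0.000908


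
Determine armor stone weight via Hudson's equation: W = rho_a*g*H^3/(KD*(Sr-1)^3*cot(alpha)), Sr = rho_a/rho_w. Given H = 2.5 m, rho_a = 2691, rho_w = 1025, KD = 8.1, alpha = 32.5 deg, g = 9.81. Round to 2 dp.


Sr = rho_a / rho_w = 2691 / 1025 = 2.625366
(Sr - 1) = 1.625366
(Sr - 1)^3 = 4.293915
cot(32.5) = 1 / tan(32.5) = 1 / 0.637070 = 1.569686
Numerator = 2691 * 9.81 * 2.5^3 = 412479.8438
Denominator = 8.1 * 4.293915 * 1.569686 = 54.594775
W = 412479.8438 / 54.594775
W = 7555.30 N

7555.30


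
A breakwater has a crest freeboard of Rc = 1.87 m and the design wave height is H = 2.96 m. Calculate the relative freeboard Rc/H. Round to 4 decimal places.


Relative freeboard = Rc / H
= 1.87 / 2.96
= 0.6318

0.6318


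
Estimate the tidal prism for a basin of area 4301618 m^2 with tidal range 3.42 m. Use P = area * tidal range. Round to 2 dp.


Tidal prism = Area * Tidal range
P = 4301618 * 3.42
P = 14711533.56 m^3

14711533.56


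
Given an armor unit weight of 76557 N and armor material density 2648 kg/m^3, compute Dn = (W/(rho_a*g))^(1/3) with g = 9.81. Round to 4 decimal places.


V = W / (rho_a * g)
V = 76557 / (2648 * 9.81)
V = 76557 / 25976.88
V = 2.947121 m^3
Dn = V^(1/3) = 2.947121^(1/3)
Dn = 1.4337 m

1.4337


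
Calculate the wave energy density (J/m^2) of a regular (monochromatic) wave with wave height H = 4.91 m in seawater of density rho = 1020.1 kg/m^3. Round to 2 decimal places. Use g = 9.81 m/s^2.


E = (1/8) * rho * g * H^2
E = (1/8) * 1020.1 * 9.81 * 4.91^2
E = 0.125 * 1020.1 * 9.81 * 24.1081
E = 30156.77 J/m^2

30156.77


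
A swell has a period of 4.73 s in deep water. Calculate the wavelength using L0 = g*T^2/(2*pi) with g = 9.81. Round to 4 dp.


L0 = g * T^2 / (2 * pi)
L0 = 9.81 * 4.73^2 / (2 * pi)
L0 = 9.81 * 22.3729 / 6.28319
L0 = 219.4781 / 6.28319
L0 = 34.9310 m

34.9310


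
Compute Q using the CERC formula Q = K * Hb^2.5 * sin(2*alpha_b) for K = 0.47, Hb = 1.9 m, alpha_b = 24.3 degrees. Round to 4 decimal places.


Q = K * Hb^2.5 * sin(2 * alpha_b)
Hb^2.5 = 1.9^2.5 = 4.976042
sin(2 * 24.3) = sin(48.6) = 0.750111
Q = 0.47 * 4.976042 * 0.750111
Q = 1.7543 m^3/s

1.7543


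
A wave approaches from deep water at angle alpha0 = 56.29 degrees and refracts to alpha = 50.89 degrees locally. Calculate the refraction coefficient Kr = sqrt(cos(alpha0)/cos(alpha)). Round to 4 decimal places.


Kr = sqrt(cos(alpha0) / cos(alpha))
cos(56.29) = 0.554990
cos(50.89) = 0.630811
Kr = sqrt(0.554990 / 0.630811)
Kr = sqrt(0.879803)
Kr = 0.9380

0.9380


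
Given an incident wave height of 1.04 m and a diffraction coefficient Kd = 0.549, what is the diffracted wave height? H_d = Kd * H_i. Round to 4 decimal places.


H_d = Kd * H_i
H_d = 0.549 * 1.04
H_d = 0.5710 m

0.5710


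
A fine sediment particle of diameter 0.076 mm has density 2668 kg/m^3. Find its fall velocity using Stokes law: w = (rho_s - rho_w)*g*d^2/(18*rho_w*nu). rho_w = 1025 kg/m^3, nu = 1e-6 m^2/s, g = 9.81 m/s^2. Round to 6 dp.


w = (rho_s - rho_w) * g * d^2 / (18 * rho_w * nu)
d = 0.076 mm = 0.000076 m
rho_s - rho_w = 2668 - 1025 = 1643
Numerator = 1643 * 9.81 * (0.000076)^2 = 0.000093096586
Denominator = 18 * 1025 * 1e-6 = 0.018450
w = 0.005046 m/s

0.005046


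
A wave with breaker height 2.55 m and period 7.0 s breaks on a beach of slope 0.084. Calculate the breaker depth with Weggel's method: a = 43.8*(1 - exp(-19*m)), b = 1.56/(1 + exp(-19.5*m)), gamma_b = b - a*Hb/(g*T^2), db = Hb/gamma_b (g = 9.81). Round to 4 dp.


a = 43.8 * (1 - exp(-19 * m))
exp(-19 * 0.084) = exp(-1.5960) = 0.202706
a = 43.8 * (1 - 0.202706) = 34.921489
b = 1.56 / (1 + exp(-19.5 * m))
exp(-19.5 * 0.084) = exp(-1.6380) = 0.194368
b = 1.56 / (1 + 0.194368) = 1.306130
Hb / (g * T^2) = 2.55 / (9.81 * 7.0^2) = 2.55 / 480.6900 = 0.00530487
gamma_b = b - a * Hb/(g*T^2) = 1.306130 - 34.921489 * 0.00530487 = 1.120876
db = Hb / gamma_b = 2.55 / 1.120876
db = 2.2750 m

2.2750


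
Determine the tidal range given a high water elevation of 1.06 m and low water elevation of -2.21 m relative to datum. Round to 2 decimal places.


Tidal range = High water - Low water
Tidal range = 1.06 - (-2.21)
Tidal range = 3.27 m

3.27


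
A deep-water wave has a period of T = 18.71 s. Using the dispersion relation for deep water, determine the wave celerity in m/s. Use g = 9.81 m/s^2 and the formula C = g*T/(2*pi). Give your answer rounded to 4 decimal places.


We use the deep-water celerity formula:
C = g * T / (2 * pi)
C = 9.81 * 18.71 / (2 * 3.14159...)
C = 183.545100 / 6.283185
C = 29.2121 m/s

29.2121


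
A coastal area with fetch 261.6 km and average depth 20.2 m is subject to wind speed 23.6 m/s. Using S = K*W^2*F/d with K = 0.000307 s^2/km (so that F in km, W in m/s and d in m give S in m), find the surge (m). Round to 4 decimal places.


S = K * W^2 * F / d
W^2 = 23.6^2 = 556.96
S = 0.000307 * 556.96 * 261.6 / 20.2
Numerator = 0.000307 * 556.96 * 261.6 = 44.730126
S = 44.730126 / 20.2 = 2.2144 m

2.2144


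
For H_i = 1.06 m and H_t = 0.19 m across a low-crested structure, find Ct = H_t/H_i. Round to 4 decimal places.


Ct = H_t / H_i
Ct = 0.19 / 1.06
Ct = 0.1792

0.1792
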